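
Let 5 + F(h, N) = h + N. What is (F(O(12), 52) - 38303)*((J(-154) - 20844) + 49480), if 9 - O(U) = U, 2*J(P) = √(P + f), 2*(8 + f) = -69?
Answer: -1095584724 - 38259*I*√786/4 ≈ -1.0956e+9 - 2.6815e+5*I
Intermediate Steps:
f = -85/2 (f = -8 + (½)*(-69) = -8 - 69/2 = -85/2 ≈ -42.500)
J(P) = √(-85/2 + P)/2 (J(P) = √(P - 85/2)/2 = √(-85/2 + P)/2)
O(U) = 9 - U
F(h, N) = -5 + N + h (F(h, N) = -5 + (h + N) = -5 + (N + h) = -5 + N + h)
(F(O(12), 52) - 38303)*((J(-154) - 20844) + 49480) = ((-5 + 52 + (9 - 1*12)) - 38303)*((√(-170 + 4*(-154))/4 - 20844) + 49480) = ((-5 + 52 + (9 - 12)) - 38303)*((√(-170 - 616)/4 - 20844) + 49480) = ((-5 + 52 - 3) - 38303)*((√(-786)/4 - 20844) + 49480) = (44 - 38303)*(((I*√786)/4 - 20844) + 49480) = -38259*((I*√786/4 - 20844) + 49480) = -38259*((-20844 + I*√786/4) + 49480) = -38259*(28636 + I*√786/4) = -1095584724 - 38259*I*√786/4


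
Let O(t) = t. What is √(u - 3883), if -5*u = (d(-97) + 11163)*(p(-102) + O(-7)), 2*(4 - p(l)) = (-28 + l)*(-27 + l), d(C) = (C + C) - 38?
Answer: 19*√1269665/5 ≈ 4281.8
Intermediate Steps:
d(C) = -38 + 2*C (d(C) = 2*C - 38 = -38 + 2*C)
p(l) = 4 - (-28 + l)*(-27 + l)/2
u = 91689228/5 (u = -((-38 + 2*(-97)) + 11163)*((-374 - ½*(-102)² + (55/2)*(-102)) - 7)/5 = -((-38 - 194) + 11163)*((-374 - ½*10404 - 2805) - 7)/5 = -(-232 + 11163)*((-374 - 5202 - 2805) - 7)/5 = -10931*(-8381 - 7)/5 = -10931*(-8388)/5 = -⅕*(-91689228) = 91689228/5 ≈ 1.8338e+7)
√(u - 3883) = √(91689228/5 - 3883) = √(91669813/5) = 19*√1269665/5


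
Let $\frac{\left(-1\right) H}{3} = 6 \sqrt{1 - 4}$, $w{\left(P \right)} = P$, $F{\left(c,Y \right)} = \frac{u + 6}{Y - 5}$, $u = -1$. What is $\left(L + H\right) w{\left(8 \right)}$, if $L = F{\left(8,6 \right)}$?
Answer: $40 - 144 i \sqrt{3} \approx 40.0 - 249.42 i$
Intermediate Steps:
$F{\left(c,Y \right)} = \frac{5}{-5 + Y}$ ($F{\left(c,Y \right)} = \frac{-1 + 6}{Y - 5} = \frac{5}{-5 + Y}$)
$L = 5$ ($L = \frac{5}{-5 + 6} = \frac{5}{1} = 5 \cdot 1 = 5$)
$H = - 18 i \sqrt{3}$ ($H = - 3 \cdot 6 \sqrt{1 - 4} = - 3 \cdot 6 \sqrt{-3} = - 3 \cdot 6 i \sqrt{3} = - 18 i \sqrt{3} \approx - 31.177 i$)
$\left(L + H\right) w{\left(8 \right)} = \left(5 - 18 i \sqrt{3}\right) 8 = 40 - 144 i \sqrt{3}$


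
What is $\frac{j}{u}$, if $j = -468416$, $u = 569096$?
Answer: $- \frac{58552}{71137} \approx -0.82309$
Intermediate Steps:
$\frac{j}{u} = - \frac{468416}{569096} = \left(-468416\right) \frac{1}{569096} = - \frac{58552}{71137}$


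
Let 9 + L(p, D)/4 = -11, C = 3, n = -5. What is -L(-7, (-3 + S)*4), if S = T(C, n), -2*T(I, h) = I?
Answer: 80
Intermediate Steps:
T(I, h) = -I/2
S = -3/2 (S = -½*3 = -3/2 ≈ -1.5000)
L(p, D) = -80 (L(p, D) = -36 + 4*(-11) = -36 - 44 = -80)
-L(-7, (-3 + S)*4) = -1*(-80) = 80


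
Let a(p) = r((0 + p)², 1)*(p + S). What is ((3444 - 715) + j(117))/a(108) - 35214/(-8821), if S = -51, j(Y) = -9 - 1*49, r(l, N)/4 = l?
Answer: 93671390779/23458496832 ≈ 3.9931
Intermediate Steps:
r(l, N) = 4*l
j(Y) = -58 (j(Y) = -9 - 49 = -58)
a(p) = 4*p²*(-51 + p) (a(p) = (4*(0 + p)²)*(p - 51) = (4*p²)*(-51 + p) = 4*p²*(-51 + p))
((3444 - 715) + j(117))/a(108) - 35214/(-8821) = ((3444 - 715) - 58)/((4*108²*(-51 + 108))) - 35214/(-8821) = (2729 - 58)/((4*11664*57)) - 35214*(-1/8821) = 2671/2659392 + 35214/8821 = 93671390779/23458496832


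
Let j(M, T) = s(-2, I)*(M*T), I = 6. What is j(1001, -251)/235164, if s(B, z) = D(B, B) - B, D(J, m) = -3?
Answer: 251251/235164 ≈ 1.0684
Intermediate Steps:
s(B, z) = -3 - B
j(M, T) = -M*T (j(M, T) = (-3 - 1*(-2))*(M*T) = (-3 + 2)*(M*T) = -M*T)
j(1001, -251)/235164 = -1*1001*(-251)/235164 = 251251*(1/235164) = 251251/235164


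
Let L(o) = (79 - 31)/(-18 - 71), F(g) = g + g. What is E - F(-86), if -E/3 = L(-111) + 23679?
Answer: -6306841/89 ≈ -70863.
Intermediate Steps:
F(g) = 2*g
L(o) = -48/89 (L(o) = 48/(-89) = 48*(-1/89) = -48/89)
E = -6322149/89 (E = -3*(-48/89 + 23679) = -3*2107383/89 = -6322149/89 ≈ -71035.)
E - F(-86) = -6322149/89 - 2*(-86) = -6322149/89 - 1*(-172) = -6322149/89 + 172 = -6306841/89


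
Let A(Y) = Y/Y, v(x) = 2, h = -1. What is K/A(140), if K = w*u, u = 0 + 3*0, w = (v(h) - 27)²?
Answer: 0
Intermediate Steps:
w = 625 (w = (2 - 27)² = (-25)² = 625)
u = 0 (u = 0 + 0 = 0)
K = 0 (K = 625*0 = 0)
A(Y) = 1
K/A(140) = 0/1 = 0*1 = 0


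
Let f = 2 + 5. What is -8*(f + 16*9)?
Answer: -1208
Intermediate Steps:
f = 7
-8*(f + 16*9) = -8*(7 + 16*9) = -8*(7 + 144) = -8*151 = -1208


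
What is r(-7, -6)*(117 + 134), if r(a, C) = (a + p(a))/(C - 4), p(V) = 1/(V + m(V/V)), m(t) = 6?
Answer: 1004/5 ≈ 200.80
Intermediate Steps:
p(V) = 1/(6 + V) (p(V) = 1/(V + 6) = 1/(6 + V))
r(a, C) = (a + 1/(6 + a))/(-4 + C) (r(a, C) = (a + 1/(6 + a))/(C - 4) = (a + 1/(6 + a))/(-4 + C))
r(-7, -6)*(117 + 134) = ((1 - 7*(6 - 7))/((-4 - 6)*(6 - 7)))*(117 + 134) = ((1 - 7*(-1))/(-10*(-1)))*251 = -1/10*(-1)*(1 + 7)*251 = -1/10*(-1)*8*251 = (4/5)*251 = 1004/5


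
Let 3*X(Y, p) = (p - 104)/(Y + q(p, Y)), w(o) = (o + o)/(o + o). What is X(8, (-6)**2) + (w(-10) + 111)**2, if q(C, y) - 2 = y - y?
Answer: 188126/15 ≈ 12542.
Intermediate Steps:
q(C, y) = 2 (q(C, y) = 2 + (y - y) = 2 + 0 = 2)
w(o) = 1 (w(o) = (2*o)/((2*o)) = (2*o)*(1/(2*o)) = 1)
X(Y, p) = (-104 + p)/(3*(2 + Y)) (X(Y, p) = ((p - 104)/(Y + 2))/3 = ((-104 + p)/(2 + Y))/3 = (-104 + p)/(3*(2 + Y)))
X(8, (-6)**2) + (w(-10) + 111)**2 = (-104 + (-6)**2)/(3*(2 + 8)) + (1 + 111)**2 = (1/3)*(-104 + 36)/10 + 112**2 = (1/3)*(1/10)*(-68) + 12544 = -34/15 + 12544 = 188126/15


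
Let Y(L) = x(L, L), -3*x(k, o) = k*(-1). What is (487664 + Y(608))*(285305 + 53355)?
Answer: 495662776000/3 ≈ 1.6522e+11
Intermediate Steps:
x(k, o) = k/3 (x(k, o) = -k*(-1)/3 = -(-1)*k/3 = k/3)
Y(L) = L/3
(487664 + Y(608))*(285305 + 53355) = (487664 + (⅓)*608)*(285305 + 53355) = (487664 + 608/3)*338660 = (1463600/3)*338660 = 495662776000/3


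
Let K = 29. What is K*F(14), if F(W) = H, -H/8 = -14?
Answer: 3248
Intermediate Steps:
H = 112 (H = -8*(-14) = 112)
F(W) = 112
K*F(14) = 29*112 = 3248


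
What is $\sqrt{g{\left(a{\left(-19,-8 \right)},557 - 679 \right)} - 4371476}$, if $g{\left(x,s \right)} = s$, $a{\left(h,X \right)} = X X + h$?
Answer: $i \sqrt{4371598} \approx 2090.8 i$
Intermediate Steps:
$a{\left(h,X \right)} = h + X^{2}$ ($a{\left(h,X \right)} = X^{2} + h = h + X^{2}$)
$\sqrt{g{\left(a{\left(-19,-8 \right)},557 - 679 \right)} - 4371476} = \sqrt{\left(557 - 679\right) - 4371476} = \sqrt{-122 - 4371476} = \sqrt{-4371598} = i \sqrt{4371598}$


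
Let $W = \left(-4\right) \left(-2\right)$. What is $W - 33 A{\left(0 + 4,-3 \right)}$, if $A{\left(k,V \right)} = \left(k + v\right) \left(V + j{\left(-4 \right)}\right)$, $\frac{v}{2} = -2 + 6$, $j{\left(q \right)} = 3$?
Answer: $8$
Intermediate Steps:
$W = 8$
$v = 8$ ($v = 2 \left(-2 + 6\right) = 2 \cdot 4 = 8$)
$A{\left(k,V \right)} = \left(3 + V\right) \left(8 + k\right)$ ($A{\left(k,V \right)} = \left(k + 8\right) \left(V + 3\right) = \left(8 + k\right) \left(3 + V\right) = \left(3 + V\right) \left(8 + k\right)$)
$W - 33 A{\left(0 + 4,-3 \right)} = 8 - 33 \left(24 + 3 \left(0 + 4\right) + 8 \left(-3\right) - 3 \left(0 + 4\right)\right) = 8 - 33 \left(24 + 3 \cdot 4 - 24 - 12\right) = 8 - 33 \left(24 + 12 - 24 - 12\right) = 8 - 0 = 8 + 0 = 8$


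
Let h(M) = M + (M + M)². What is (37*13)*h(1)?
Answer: 2405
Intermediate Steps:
h(M) = M + 4*M² (h(M) = M + (2*M)² = M + 4*M²)
(37*13)*h(1) = (37*13)*(1*(1 + 4*1)) = 481*(1*(1 + 4)) = 481*(1*5) = 481*5 = 2405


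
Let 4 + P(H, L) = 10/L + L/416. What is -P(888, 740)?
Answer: 8495/3848 ≈ 2.2076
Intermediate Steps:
P(H, L) = -4 + 10/L + L/416 (P(H, L) = -4 + (10/L + L/416) = -4 + 10/L + L/416)
-P(888, 740) = -(-4 + 10/740 + (1/416)*740) = -(-4 + 10*(1/740) + 185/104) = -(-4 + 1/74 + 185/104) = -1*(-8495/3848) = 8495/3848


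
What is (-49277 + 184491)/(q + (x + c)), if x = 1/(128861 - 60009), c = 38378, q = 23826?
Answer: 9309754328/4282869809 ≈ 2.1737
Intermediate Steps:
x = 1/68852 ≈ 1.4524e-5
(-49277 + 184491)/(q + (x + c)) = (-49277 + 184491)/(23826 + (1/68852 + 38378)) = 135214/(23826 + 2642402057/68852) = 135214/(4282869809/68852) = 135214*(68852/4282869809) = 9309754328/4282869809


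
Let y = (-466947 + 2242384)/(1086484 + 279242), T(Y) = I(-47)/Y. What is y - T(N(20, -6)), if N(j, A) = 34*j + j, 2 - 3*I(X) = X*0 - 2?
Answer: 103415411/79667350 ≈ 1.2981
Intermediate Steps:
I(X) = 4/3 (I(X) = ⅔ - (X*0 - 2)/3 = ⅔ - (0 - 2)/3 = ⅔ - ⅓*(-2) = ⅔ + ⅔ = 4/3)
N(j, A) = 35*j
T(Y) = 4/(3*Y)
y = 1775437/1365726 ≈ 1.3000
y - T(N(20, -6)) = 1775437/1365726 - 4/(3*(35*20)) = 1775437/1365726 - 4/(3*700) = 1775437/1365726 - 1*1/525 = 1775437/1365726 - 1/525 = 103415411/79667350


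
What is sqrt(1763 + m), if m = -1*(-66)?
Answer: sqrt(1829) ≈ 42.767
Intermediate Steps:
m = 66
sqrt(1763 + m) = sqrt(1763 + 66) = sqrt(1829)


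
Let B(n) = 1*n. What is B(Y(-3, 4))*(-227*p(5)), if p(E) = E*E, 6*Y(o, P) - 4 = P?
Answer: -22700/3 ≈ -7566.7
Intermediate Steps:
Y(o, P) = 2/3 + P/6
p(E) = E**2
B(n) = n
B(Y(-3, 4))*(-227*p(5)) = (2/3 + (1/6)*4)*(-227*5**2) = (2/3 + 2/3)*(-227*25) = (4/3)*(-5675) = -22700/3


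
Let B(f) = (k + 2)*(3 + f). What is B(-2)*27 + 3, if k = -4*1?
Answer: -51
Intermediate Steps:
k = -4
B(f) = -6 - 2*f (B(f) = (-4 + 2)*(3 + f) = -2*(3 + f) = -6 - 2*f)
B(-2)*27 + 3 = (-6 - 2*(-2))*27 + 3 = (-6 + 4)*27 + 3 = -2*27 + 3 = -54 + 3 = -51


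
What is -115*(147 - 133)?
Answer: -1610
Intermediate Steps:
-115*(147 - 133) = -115*14 = -1610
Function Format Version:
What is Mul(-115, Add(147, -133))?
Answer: -1610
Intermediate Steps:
Mul(-115, Add(147, -133)) = Mul(-115, 14) = -1610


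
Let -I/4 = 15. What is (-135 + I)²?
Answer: 38025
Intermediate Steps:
I = -60 (I = -4*15 = -60)
(-135 + I)² = (-135 - 60)² = (-195)² = 38025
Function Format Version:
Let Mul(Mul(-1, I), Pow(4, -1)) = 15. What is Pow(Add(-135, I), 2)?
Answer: 38025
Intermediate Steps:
I = -60 (I = Mul(-4, 15) = -60)
Pow(Add(-135, I), 2) = Pow(Add(-135, -60), 2) = Pow(-195, 2) = 38025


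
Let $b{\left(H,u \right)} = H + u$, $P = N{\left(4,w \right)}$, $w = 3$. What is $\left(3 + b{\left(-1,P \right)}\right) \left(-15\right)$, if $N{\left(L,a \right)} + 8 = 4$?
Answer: $30$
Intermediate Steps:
$N{\left(L,a \right)} = -4$ ($N{\left(L,a \right)} = -8 + 4 = -4$)
$P = -4$
$\left(3 + b{\left(-1,P \right)}\right) \left(-15\right) = \left(3 - 5\right) \left(-15\right) = \left(-2\right) \left(-15\right) = 30$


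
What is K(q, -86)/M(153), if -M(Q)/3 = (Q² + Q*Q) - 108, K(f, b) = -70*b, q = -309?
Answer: -602/14013 ≈ -0.042960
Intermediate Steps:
M(Q) = 324 - 6*Q² (M(Q) = -3*((Q² + Q*Q) - 108) = -3*((Q² + Q²) - 108) = -3*(2*Q² - 108) = -3*(-108 + 2*Q²) = 324 - 6*Q²)
K(q, -86)/M(153) = (-70*(-86))/(324 - 6*153²) = 6020/(324 - 6*23409) = 6020/(324 - 140454) = 6020/(-140130) = 6020*(-1/140130) = -602/14013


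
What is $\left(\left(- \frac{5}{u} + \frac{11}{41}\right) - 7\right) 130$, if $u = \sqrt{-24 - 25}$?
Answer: $- \frac{35880}{41} + \frac{650 i}{7} \approx -875.12 + 92.857 i$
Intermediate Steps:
$u = 7 i$ ($u = \sqrt{-49} = 7 i \approx 7.0 i$)
$\left(\left(- \frac{5}{u} + \frac{11}{41}\right) - 7\right) 130 = \left(\left(- \frac{5}{7 i} + \frac{11}{41}\right) - 7\right) 130 = \left(\left(- 5 \left(- \frac{i}{7}\right) + 11 \cdot \frac{1}{41}\right) - 7\right) 130 = \left(\left(\frac{5 i}{7} + \frac{11}{41}\right) - 7\right) 130 = \left(\left(\frac{11}{41} + \frac{5 i}{7}\right) - 7\right) 130 = \left(- \frac{276}{41} + \frac{5 i}{7}\right) 130 = - \frac{35880}{41} + \frac{650 i}{7}$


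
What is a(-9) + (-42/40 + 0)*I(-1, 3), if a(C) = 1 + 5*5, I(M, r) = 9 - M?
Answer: 31/2 ≈ 15.500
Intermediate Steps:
a(C) = 26 (a(C) = 1 + 25 = 26)
a(-9) + (-42/40 + 0)*I(-1, 3) = 26 + (-42/40 + 0)*(9 - 1*(-1)) = 26 + (-42*1/40 + 0)*(9 + 1) = 26 + (-21/20 + 0)*10 = 26 - 21/20*10 = 26 - 21/2 = 31/2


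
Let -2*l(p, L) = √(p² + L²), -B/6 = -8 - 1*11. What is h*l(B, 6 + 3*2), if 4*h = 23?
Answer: -69*√365/4 ≈ -329.56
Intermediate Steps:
h = 23/4 (h = (¼)*23 = 23/4 ≈ 5.7500)
B = 114 (B = -6*(-8 - 1*11) = -6*(-8 - 11) = -6*(-19) = 114)
l(p, L) = -√(L² + p²)/2 (l(p, L) = -√(p² + L²)/2 = -√(L² + p²)/2)
h*l(B, 6 + 3*2) = 23*(-√((6 + 3*2)² + 114²)/2)/4 = 23*(-√((6 + 6)² + 12996)/2)/4 = 23*(-√(12² + 12996)/2)/4 = 23*(-√(144 + 12996)/2)/4 = 23*(-3*√365)/4 = -69*√365/4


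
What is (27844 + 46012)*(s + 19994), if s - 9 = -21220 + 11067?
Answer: 727481600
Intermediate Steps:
s = -10144 (s = 9 + (-21220 + 11067) = 9 - 10153 = -10144)
(27844 + 46012)*(s + 19994) = (27844 + 46012)*(-10144 + 19994) = 73856*9850 = 727481600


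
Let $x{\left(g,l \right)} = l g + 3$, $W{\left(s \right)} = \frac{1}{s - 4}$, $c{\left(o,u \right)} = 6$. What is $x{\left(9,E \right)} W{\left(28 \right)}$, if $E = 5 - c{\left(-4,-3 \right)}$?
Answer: $- \frac{1}{4} \approx -0.25$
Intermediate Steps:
$W{\left(s \right)} = \frac{1}{-4 + s}$
$E = -1$ ($E = 5 - 6 = -1$)
$x{\left(g,l \right)} = 3 + g l$ ($x{\left(g,l \right)} = g l + 3 = 3 + g l$)
$x{\left(9,E \right)} W{\left(28 \right)} = \frac{3 + 9 \left(-1\right)}{-4 + 28} = \frac{3 - 9}{24} = \left(-6\right) \frac{1}{24} = - \frac{1}{4}$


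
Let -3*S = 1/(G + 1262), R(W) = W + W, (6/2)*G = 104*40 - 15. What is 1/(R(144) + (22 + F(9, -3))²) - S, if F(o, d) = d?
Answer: 780/467929 ≈ 0.0016669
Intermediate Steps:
G = 4145/3 (G = (104*40 - 15)/3 = (4160 - 15)/3 = (⅓)*4145 = 4145/3 ≈ 1381.7)
R(W) = 2*W
S = -1/7931 (S = -1/(3*(4145/3 + 1262)) = -1/(3*7931/3) = -⅓*3/7931 = -1/7931 ≈ -0.00012609)
1/(R(144) + (22 + F(9, -3))²) - S = 1/(2*144 + (22 - 3)²) - 1*(-1/7931) = 1/(288 + 19²) + 1/7931 = 1/(288 + 361) + 1/7931 = 1/649 + 1/7931 = 780/467929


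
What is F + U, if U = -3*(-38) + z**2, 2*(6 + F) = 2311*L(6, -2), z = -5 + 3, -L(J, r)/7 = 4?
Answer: -32242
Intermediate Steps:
L(J, r) = -28 (L(J, r) = -7*4 = -28)
z = -2
F = -32360 (F = -6 + (2311*(-28))/2 = -6 + (1/2)*(-64708) = -6 - 32354 = -32360)
U = 118 (U = -3*(-38) + (-2)**2 = 114 + 4 = 118)
F + U = -32360 + 118 = -32242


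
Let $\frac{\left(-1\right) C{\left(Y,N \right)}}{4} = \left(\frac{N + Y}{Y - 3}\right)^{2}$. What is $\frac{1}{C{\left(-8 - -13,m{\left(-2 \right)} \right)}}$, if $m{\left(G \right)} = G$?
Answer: $- \frac{1}{9} \approx -0.11111$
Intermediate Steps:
$C{\left(Y,N \right)} = - \frac{4 \left(N + Y\right)^{2}}{\left(-3 + Y\right)^{2}}$ ($C{\left(Y,N \right)} = - 4 \left(\frac{N + Y}{Y - 3}\right)^{2} = - 4 \left(\frac{N + Y}{-3 + Y}\right)^{2} = - 4 \frac{\left(N + Y\right)^{2}}{\left(-3 + Y\right)^{2}} = - \frac{4 \left(N + Y\right)^{2}}{\left(-3 + Y\right)^{2}}$)
$\frac{1}{C{\left(-8 - -13,m{\left(-2 \right)} \right)}} = \frac{1}{\left(-4\right) \frac{1}{\left(-3 - -5\right)^{2}} \left(-2 - -5\right)^{2}} = \frac{1}{\left(-4\right) \frac{1}{\left(-3 + \left(-8 + 13\right)\right)^{2}} \left(-2 + \left(-8 + 13\right)\right)^{2}} = \frac{1}{\left(-4\right) \frac{1}{\left(-3 + 5\right)^{2}} \left(-2 + 5\right)^{2}} = \frac{1}{\left(-4\right) \frac{1}{4} \cdot 3^{2}} = \frac{1}{\left(-4\right) \frac{1}{4} \cdot 9} = \frac{1}{-9} = - \frac{1}{9}$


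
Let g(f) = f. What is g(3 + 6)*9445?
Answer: 85005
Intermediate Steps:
g(3 + 6)*9445 = (3 + 6)*9445 = 9*9445 = 85005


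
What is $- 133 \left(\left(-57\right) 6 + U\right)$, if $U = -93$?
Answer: $57855$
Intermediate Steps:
$- 133 \left(\left(-57\right) 6 + U\right) = - 133 \left(\left(-57\right) 6 - 93\right) = - 133 \left(-342 - 93\right) = \left(-133\right) \left(-435\right) = 57855$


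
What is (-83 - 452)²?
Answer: 286225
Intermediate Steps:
(-83 - 452)² = (-535)² = 286225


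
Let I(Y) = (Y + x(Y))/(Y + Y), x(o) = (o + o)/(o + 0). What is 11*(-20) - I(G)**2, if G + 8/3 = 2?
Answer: -221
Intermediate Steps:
G = -2/3 (G = -8/3 + 2 = -2/3 ≈ -0.66667)
x(o) = 2 (x(o) = (2*o)/o = 2)
I(Y) = (2 + Y)/(2*Y) (I(Y) = (Y + 2)/(Y + Y) = (2 + Y)/((2*Y)) = (2 + Y)*(1/(2*Y)) = (2 + Y)/(2*Y))
11*(-20) - I(G)**2 = 11*(-20) - ((2 - 2/3)/(2*(-2/3)))**2 = -220 - ((1/2)*(-3/2)*(4/3))**2 = -220 - 1*(-1)**2 = -220 - 1*1 = -220 - 1 = -221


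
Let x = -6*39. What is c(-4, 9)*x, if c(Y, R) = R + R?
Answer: -4212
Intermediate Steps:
x = -234
c(Y, R) = 2*R
c(-4, 9)*x = (2*9)*(-234) = 18*(-234) = -4212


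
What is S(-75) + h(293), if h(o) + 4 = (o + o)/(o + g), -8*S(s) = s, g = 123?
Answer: 1411/208 ≈ 6.7837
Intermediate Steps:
S(s) = -s/8
h(o) = -4 + 2*o/(123 + o) (h(o) = -4 + (o + o)/(o + 123) = -4 + (2*o)/(123 + o) = -4 + 2*o/(123 + o))
S(-75) + h(293) = -⅛*(-75) + 2*(-246 - 1*293)/(123 + 293) = 75/8 + 2*(-246 - 293)/416 = 75/8 + 2*(1/416)*(-539) = 75/8 - 539/208 = 1411/208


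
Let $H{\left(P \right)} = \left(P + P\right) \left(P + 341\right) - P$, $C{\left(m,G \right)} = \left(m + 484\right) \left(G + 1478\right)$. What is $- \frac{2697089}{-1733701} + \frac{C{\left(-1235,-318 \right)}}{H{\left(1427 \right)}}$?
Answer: $\frac{2418997231489}{1749111868189} \approx 1.383$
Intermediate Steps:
$C{\left(m,G \right)} = \left(484 + m\right) \left(1478 + G\right)$
$H{\left(P \right)} = - P + 2 P \left(341 + P\right)$ ($H{\left(P \right)} = 2 P \left(341 + P\right) - P = - P + 2 P \left(341 + P\right)$)
$- \frac{2697089}{-1733701} + \frac{C{\left(-1235,-318 \right)}}{H{\left(1427 \right)}} = - \frac{2697089}{-1733701} + \frac{715352 + 484 \left(-318\right) + 1478 \left(-1235\right) - -392730}{1427 \left(681 + 2 \cdot 1427\right)} = \left(-2697089\right) \left(- \frac{1}{1733701}\right) + \frac{715352 - 153912 - 1825330 + 392730}{1427 \left(681 + 2854\right)} = \frac{2697089}{1733701} - \frac{871160}{1427 \cdot 3535} = \frac{2697089}{1733701} - \frac{871160}{5044445} = \frac{2697089}{1733701} - \frac{174232}{1008889} = \frac{2418997231489}{1749111868189}$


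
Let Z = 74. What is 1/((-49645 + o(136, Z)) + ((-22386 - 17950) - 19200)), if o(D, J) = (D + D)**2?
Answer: -1/35197 ≈ -2.8412e-5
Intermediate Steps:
o(D, J) = 4*D**2 (o(D, J) = (2*D)**2 = 4*D**2)
1/((-49645 + o(136, Z)) + ((-22386 - 17950) - 19200)) = 1/((-49645 + 4*136**2) + ((-22386 - 17950) - 19200)) = 1/((-49645 + 4*18496) + (-40336 - 19200)) = 1/((-49645 + 73984) - 59536) = 1/(24339 - 59536) = 1/(-35197) = -1/35197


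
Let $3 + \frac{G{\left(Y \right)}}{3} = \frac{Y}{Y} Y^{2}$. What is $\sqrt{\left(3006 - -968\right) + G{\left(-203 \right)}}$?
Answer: $2 \sqrt{31898} \approx 357.2$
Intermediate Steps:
$G{\left(Y \right)} = -9 + 3 Y^{2}$ ($G{\left(Y \right)} = -9 + 3 \frac{Y}{Y} Y^{2} = -9 + 3 \cdot 1 Y^{2} = -9 + 3 Y^{2}$)
$\sqrt{\left(3006 - -968\right) + G{\left(-203 \right)}} = \sqrt{\left(3006 - -968\right) - \left(9 - 3 \left(-203\right)^{2}\right)} = \sqrt{\left(3006 + 968\right) + \left(-9 + 3 \cdot 41209\right)} = \sqrt{3974 + \left(-9 + 123627\right)} = \sqrt{3974 + 123618} = \sqrt{127592} = 2 \sqrt{31898}$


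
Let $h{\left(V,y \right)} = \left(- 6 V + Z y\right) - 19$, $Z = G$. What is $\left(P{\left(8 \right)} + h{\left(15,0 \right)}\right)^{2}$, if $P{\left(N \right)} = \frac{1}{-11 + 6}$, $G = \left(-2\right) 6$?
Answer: $\frac{298116}{25} \approx 11925.0$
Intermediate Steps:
$G = -12$
$Z = -12$
$h{\left(V,y \right)} = -19 - 12 y - 6 V$ ($h{\left(V,y \right)} = \left(- 6 V - 12 y\right) - 19 = \left(- 12 y - 6 V\right) - 19 = -19 - 12 y - 6 V$)
$P{\left(N \right)} = - \frac{1}{5}$ ($P{\left(N \right)} = \frac{1}{-5} = - \frac{1}{5}$)
$\left(P{\left(8 \right)} + h{\left(15,0 \right)}\right)^{2} = \left(- \frac{1}{5} - 109\right)^{2} = \left(- \frac{546}{5}\right)^{2} = \frac{298116}{25}$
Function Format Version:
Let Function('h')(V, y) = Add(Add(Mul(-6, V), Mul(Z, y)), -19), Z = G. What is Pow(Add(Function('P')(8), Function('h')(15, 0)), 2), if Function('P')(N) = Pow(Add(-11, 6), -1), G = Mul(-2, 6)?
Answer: Rational(298116, 25) ≈ 11925.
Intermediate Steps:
G = -12
Z = -12
Function('h')(V, y) = Add(-19, Mul(-12, y), Mul(-6, V)) (Function('h')(V, y) = Add(Add(Mul(-6, V), Mul(-12, y)), -19) = Add(Add(Mul(-12, y), Mul(-6, V)), -19) = Add(-19, Mul(-12, y), Mul(-6, V)))
Function('P')(N) = Rational(-1, 5) (Function('P')(N) = Pow(-5, -1) = Rational(-1, 5))
Pow(Add(Function('P')(8), Function('h')(15, 0)), 2) = Pow(Add(Rational(-1, 5), Add(-19, Mul(-12, 0), Mul(-6, 15))), 2) = Pow(Add(Rational(-1, 5), Add(-19, 0, -90)), 2) = Pow(Add(Rational(-1, 5), -109), 2) = Pow(Rational(-546, 5), 2) = Rational(298116, 25)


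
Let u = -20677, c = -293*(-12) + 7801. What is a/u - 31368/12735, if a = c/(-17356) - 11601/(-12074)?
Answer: -22653043169533969/9196785124074780 ≈ -2.4631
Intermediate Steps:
c = 11317 (c = 3516 + 7801 = 11317)
a = 32352749/104778172 (a = 11317/(-17356) - 11601/(-12074) = 11317*(-1/17356) - 11601*(-1/12074) = -11317/17356 + 11601/12074 = 32352749/104778172 ≈ 0.30877)
a/u - 31368/12735 = (32352749/104778172)/(-20677) - 31368/12735 = (32352749/104778172)*(-1/20677) - 31368*1/12735 = -32352749/2166498262444 - 10456/4245 = -22653043169533969/9196785124074780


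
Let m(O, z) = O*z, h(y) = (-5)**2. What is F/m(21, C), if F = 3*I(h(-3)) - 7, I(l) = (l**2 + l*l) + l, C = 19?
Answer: 3818/399 ≈ 9.5689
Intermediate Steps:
h(y) = 25
I(l) = l + 2*l**2 (I(l) = (l**2 + l**2) + l = 2*l**2 + l = l + 2*l**2)
F = 3818 (F = 3*(25*(1 + 2*25)) - 7 = 3*(25*(1 + 50)) - 7 = 3*(25*51) - 7 = 3*1275 - 7 = 3825 - 7 = 3818)
F/m(21, C) = 3818/((21*19)) = 3818/399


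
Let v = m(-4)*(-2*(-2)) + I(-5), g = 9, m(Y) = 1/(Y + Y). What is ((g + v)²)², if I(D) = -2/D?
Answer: 62742241/10000 ≈ 6274.2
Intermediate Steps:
m(Y) = 1/(2*Y)
v = -⅒ (v = ((½)/(-4))*(-2*(-2)) - 2/(-5) = ((½)*(-¼))*4 - 2*(-⅕) = -⅛*4 + ⅖ = -½ + ⅖ = -⅒ ≈ -0.10000)
((g + v)²)² = ((9 - ⅒)²)² = ((89/10)²)² = (7921/100)² = 62742241/10000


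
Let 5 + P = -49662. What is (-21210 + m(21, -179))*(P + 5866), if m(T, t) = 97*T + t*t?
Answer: -563631268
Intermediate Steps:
P = -49667 (P = -5 - 49662 = -49667)
m(T, t) = t² + 97*T (m(T, t) = 97*T + t² = t² + 97*T)
(-21210 + m(21, -179))*(P + 5866) = (-21210 + ((-179)² + 97*21))*(-49667 + 5866) = (-21210 + (32041 + 2037))*(-43801) = (-21210 + 34078)*(-43801) = 12868*(-43801) = -563631268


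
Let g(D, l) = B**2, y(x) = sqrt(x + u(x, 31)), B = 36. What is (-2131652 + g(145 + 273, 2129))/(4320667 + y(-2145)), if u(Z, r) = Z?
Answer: -708042989804/1436012563783 + 2130356*I*sqrt(4290)/18668163329179 ≈ -0.49306 + 7.4745e-6*I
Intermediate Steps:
y(x) = sqrt(2)*sqrt(x) (y(x) = sqrt(x + x) = sqrt(2*x) = sqrt(2)*sqrt(x))
g(D, l) = 1296 (g(D, l) = 36**2 = 1296)
(-2131652 + g(145 + 273, 2129))/(4320667 + y(-2145)) = (-2131652 + 1296)/(4320667 + sqrt(2)*sqrt(-2145)) = -2130356/(4320667 + sqrt(2)*(I*sqrt(2145))) = -2130356/(4320667 + I*sqrt(4290))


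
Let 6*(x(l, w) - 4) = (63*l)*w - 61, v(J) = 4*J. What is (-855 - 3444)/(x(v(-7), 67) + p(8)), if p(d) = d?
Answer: 25794/118177 ≈ 0.21827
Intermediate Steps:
x(l, w) = -37/6 + 21*l*w/2 (x(l, w) = 4 + ((63*l)*w - 61)/6 = 4 + (63*l*w - 61)/6 = 4 + (-61 + 63*l*w)/6 = 4 + (-61/6 + 21*l*w/2) = -37/6 + 21*l*w/2)
(-855 - 3444)/(x(v(-7), 67) + p(8)) = (-855 - 3444)/((-37/6 + (21/2)*(4*(-7))*67) + 8) = -4299/((-37/6 + (21/2)*(-28)*67) + 8) = -4299/((-37/6 - 19698) + 8) = -4299/(-118225/6 + 8) = -4299/(-118177/6) = -4299*(-6/118177) = 25794/118177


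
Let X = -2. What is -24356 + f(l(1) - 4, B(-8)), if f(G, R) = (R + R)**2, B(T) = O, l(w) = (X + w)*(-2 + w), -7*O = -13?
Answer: -1192768/49 ≈ -24342.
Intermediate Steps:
O = 13/7 (O = -1/7*(-13) = 13/7 ≈ 1.8571)
l(w) = (-2 + w)**2 (l(w) = (-2 + w)*(-2 + w) = (-2 + w)**2)
B(T) = 13/7
f(G, R) = 4*R**2 (f(G, R) = (2*R)**2 = 4*R**2)
-24356 + f(l(1) - 4, B(-8)) = -24356 + 4*(13/7)**2 = -24356 + 4*(169/49) = -24356 + 676/49 = -1192768/49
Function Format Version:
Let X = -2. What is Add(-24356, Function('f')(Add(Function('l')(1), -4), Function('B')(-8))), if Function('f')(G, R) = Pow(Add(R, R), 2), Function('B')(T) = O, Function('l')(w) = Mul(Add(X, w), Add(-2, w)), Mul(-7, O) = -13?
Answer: Rational(-1192768, 49) ≈ -24342.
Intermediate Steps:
O = Rational(13, 7) (O = Mul(Rational(-1, 7), -13) = Rational(13, 7) ≈ 1.8571)
Function('l')(w) = Pow(Add(-2, w), 2) (Function('l')(w) = Mul(Add(-2, w), Add(-2, w)) = Pow(Add(-2, w), 2))
Function('B')(T) = Rational(13, 7)
Function('f')(G, R) = Mul(4, Pow(R, 2)) (Function('f')(G, R) = Pow(Mul(2, R), 2) = Mul(4, Pow(R, 2)))
Add(-24356, Function('f')(Add(Function('l')(1), -4), Function('B')(-8))) = Add(-24356, Mul(4, Pow(Rational(13, 7), 2))) = Add(-24356, Mul(4, Rational(169, 49))) = Add(-24356, Rational(676, 49)) = Rational(-1192768, 49)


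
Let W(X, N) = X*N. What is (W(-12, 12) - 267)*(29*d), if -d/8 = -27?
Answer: -2574504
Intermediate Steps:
d = 216 (d = -8*(-27) = 216)
W(X, N) = N*X
(W(-12, 12) - 267)*(29*d) = (12*(-12) - 267)*(29*216) = (-144 - 267)*6264 = -411*6264 = -2574504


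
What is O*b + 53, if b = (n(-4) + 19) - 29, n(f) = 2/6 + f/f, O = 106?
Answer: -2597/3 ≈ -865.67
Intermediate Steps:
n(f) = 4/3 (n(f) = 2*(⅙) + 1 = ⅓ + 1 = 4/3)
b = -26/3 (b = (4/3 + 19) - 29 = 61/3 - 29 = -26/3 ≈ -8.6667)
O*b + 53 = 106*(-26/3) + 53 = -2756/3 + 53 = -2597/3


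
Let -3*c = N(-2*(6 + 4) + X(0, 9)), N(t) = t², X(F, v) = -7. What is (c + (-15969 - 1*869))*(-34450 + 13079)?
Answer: 365038051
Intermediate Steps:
c = -243 (c = -(-2*(6 + 4) - 7)²/3 = -(-2*10 - 7)²/3 = -(-20 - 7)²/3 = -⅓*(-27)² = -⅓*729 = -243)
(c + (-15969 - 1*869))*(-34450 + 13079) = (-243 + (-15969 - 1*869))*(-34450 + 13079) = (-243 + (-15969 - 869))*(-21371) = (-243 - 16838)*(-21371) = -17081*(-21371) = 365038051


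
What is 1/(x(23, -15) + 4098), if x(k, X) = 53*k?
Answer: 1/5317 ≈ 0.00018808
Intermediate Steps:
1/(x(23, -15) + 4098) = 1/(53*23 + 4098) = 1/(1219 + 4098) = 1/5317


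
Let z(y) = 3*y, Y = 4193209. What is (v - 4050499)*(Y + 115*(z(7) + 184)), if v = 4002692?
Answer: -201591792688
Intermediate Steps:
(v - 4050499)*(Y + 115*(z(7) + 184)) = (4002692 - 4050499)*(4193209 + 115*(3*7 + 184)) = -47807*(4193209 + 115*(21 + 184)) = -47807*(4193209 + 115*205) = -47807*(4193209 + 23575) = -47807*4216784 = -201591792688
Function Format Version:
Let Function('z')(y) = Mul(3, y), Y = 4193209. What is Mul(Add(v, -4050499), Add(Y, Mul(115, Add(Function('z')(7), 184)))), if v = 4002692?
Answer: -201591792688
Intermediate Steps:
Mul(Add(v, -4050499), Add(Y, Mul(115, Add(Function('z')(7), 184)))) = Mul(Add(4002692, -4050499), Add(4193209, Mul(115, Add(Mul(3, 7), 184)))) = Mul(-47807, Add(4193209, Mul(115, Add(21, 184)))) = Mul(-47807, Add(4193209, Mul(115, 205))) = Mul(-47807, Add(4193209, 23575)) = Mul(-47807, 4216784) = -201591792688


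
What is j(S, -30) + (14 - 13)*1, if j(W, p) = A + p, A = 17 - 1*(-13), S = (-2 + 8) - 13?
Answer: 1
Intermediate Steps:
S = -7 (S = 6 - 13 = -7)
A = 30 (A = 17 + 13 = 30)
j(W, p) = 30 + p
j(S, -30) + (14 - 13)*1 = (30 - 30) + (14 - 13)*1 = 0 + 1*1 = 0 + 1 = 1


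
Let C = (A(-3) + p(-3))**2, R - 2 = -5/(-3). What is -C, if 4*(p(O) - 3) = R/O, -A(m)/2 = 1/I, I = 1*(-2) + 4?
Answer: -3721/1296 ≈ -2.8711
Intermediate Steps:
R = 11/3 (R = 2 - 5/(-3) = 2 - 5*(-1/3) = 2 + 5/3 = 11/3 ≈ 3.6667)
I = 2 (I = -2 + 4 = 2)
A(m) = -1 (A(m) = -2/2 = -2*1/2 = -1)
p(O) = 3 + 11/(12*O) (p(O) = 3 + (11/(3*O))/4 = 3 + 11/(12*O))
C = 3721/1296 (C = (-1 + (3 + (11/12)/(-3)))**2 = (-1 + (3 + (11/12)*(-1/3)))**2 = (-1 + (3 - 11/36))**2 = (-1 + 97/36)**2 = (61/36)**2 = 3721/1296 ≈ 2.8711)
-C = -1*3721/1296 = -3721/1296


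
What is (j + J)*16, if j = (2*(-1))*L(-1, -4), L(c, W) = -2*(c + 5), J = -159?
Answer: -2288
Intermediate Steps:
L(c, W) = -10 - 2*c (L(c, W) = -2*(5 + c) = -10 - 2*c)
j = 16 (j = (2*(-1))*(-10 - 2*(-1)) = -2*(-10 + 2) = -2*(-8) = 16)
(j + J)*16 = (16 - 159)*16 = -143*16 = -2288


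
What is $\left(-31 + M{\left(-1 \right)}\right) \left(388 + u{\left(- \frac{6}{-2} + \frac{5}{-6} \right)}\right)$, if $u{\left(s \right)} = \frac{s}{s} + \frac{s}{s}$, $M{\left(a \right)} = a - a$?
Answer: $-12090$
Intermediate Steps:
$M{\left(a \right)} = 0$
$u{\left(s \right)} = 2$ ($u{\left(s \right)} = 1 + 1 = 2$)
$\left(-31 + M{\left(-1 \right)}\right) \left(388 + u{\left(- \frac{6}{-2} + \frac{5}{-6} \right)}\right) = \left(-31 + 0\right) \left(388 + 2\right) = \left(-31\right) 390 = -12090$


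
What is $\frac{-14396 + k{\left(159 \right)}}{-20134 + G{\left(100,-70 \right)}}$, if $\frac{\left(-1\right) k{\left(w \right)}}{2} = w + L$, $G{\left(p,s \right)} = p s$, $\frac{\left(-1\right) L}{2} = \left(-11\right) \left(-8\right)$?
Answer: $\frac{7181}{13567} \approx 0.5293$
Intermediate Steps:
$L = -176$ ($L = - 2 \left(\left(-11\right) \left(-8\right)\right) = \left(-2\right) 88 = -176$)
$k{\left(w \right)} = 352 - 2 w$ ($k{\left(w \right)} = - 2 \left(w - 176\right) = - 2 \left(-176 + w\right) = 352 - 2 w$)
$\frac{-14396 + k{\left(159 \right)}}{-20134 + G{\left(100,-70 \right)}} = \frac{-14396 + \left(352 - 318\right)}{-20134 + 100 \left(-70\right)} = \frac{-14396 + \left(352 - 318\right)}{-20134 - 7000} = \frac{-14396 + 34}{-27134} = \left(-14362\right) \left(- \frac{1}{27134}\right) = \frac{7181}{13567}$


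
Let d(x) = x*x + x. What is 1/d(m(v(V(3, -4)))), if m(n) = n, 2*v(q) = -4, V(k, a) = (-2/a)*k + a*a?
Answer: ½ ≈ 0.50000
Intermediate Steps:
V(k, a) = a² - 2*k/a (V(k, a) = -2*k/a + a² = a² - 2*k/a)
v(q) = -2 (v(q) = (½)*(-4) = -2)
d(x) = x + x² (d(x) = x² + x = x + x²)
1/d(m(v(V(3, -4)))) = 1/(-2*(1 - 2)) = 1/(-2*(-1)) = 1/2 = ½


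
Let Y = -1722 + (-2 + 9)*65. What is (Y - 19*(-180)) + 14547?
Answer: 16700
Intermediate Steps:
Y = -1267 (Y = -1722 + 7*65 = -1722 + 455 = -1267)
(Y - 19*(-180)) + 14547 = (-1267 - 19*(-180)) + 14547 = (-1267 + 3420) + 14547 = 2153 + 14547 = 16700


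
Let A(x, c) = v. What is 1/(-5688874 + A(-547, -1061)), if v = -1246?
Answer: -1/5690120 ≈ -1.7574e-7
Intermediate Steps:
A(x, c) = -1246
1/(-5688874 + A(-547, -1061)) = 1/(-5688874 - 1246) = 1/(-5690120) = -1/5690120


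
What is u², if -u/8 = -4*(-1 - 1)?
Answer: 4096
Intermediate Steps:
u = -64 (u = -(-32)*(-1 - 1) = -(-32)*(-2) = -8*8 = -64)
u² = (-64)² = 4096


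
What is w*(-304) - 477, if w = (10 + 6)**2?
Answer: -78301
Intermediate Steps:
w = 256 (w = 16**2 = 256)
w*(-304) - 477 = 256*(-304) - 477 = -77824 - 477 = -78301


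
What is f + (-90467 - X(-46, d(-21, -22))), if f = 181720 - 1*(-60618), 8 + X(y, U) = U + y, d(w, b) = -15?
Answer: 151940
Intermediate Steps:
X(y, U) = -8 + U + y (X(y, U) = -8 + (U + y) = -8 + U + y)
f = 242338 (f = 181720 + 60618 = 242338)
f + (-90467 - X(-46, d(-21, -22))) = 242338 + (-90467 - (-8 - 15 - 46)) = 242338 + (-90467 - 1*(-69)) = 242338 + (-90467 + 69) = 242338 - 90398 = 151940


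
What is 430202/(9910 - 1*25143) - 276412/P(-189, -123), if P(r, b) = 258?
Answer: -2160788056/1965057 ≈ -1099.6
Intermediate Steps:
430202/(9910 - 1*25143) - 276412/P(-189, -123) = 430202/(9910 - 1*25143) - 276412/258 = 430202/(9910 - 25143) - 276412*1/258 = 430202/(-15233) - 138206/129 = 430202*(-1/15233) - 138206/129 = -430202/15233 - 138206/129 = -2160788056/1965057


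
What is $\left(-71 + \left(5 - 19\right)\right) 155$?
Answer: $-13175$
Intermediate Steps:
$\left(-71 + \left(5 - 19\right)\right) 155 = \left(-71 - 14\right) 155 = \left(-85\right) 155 = -13175$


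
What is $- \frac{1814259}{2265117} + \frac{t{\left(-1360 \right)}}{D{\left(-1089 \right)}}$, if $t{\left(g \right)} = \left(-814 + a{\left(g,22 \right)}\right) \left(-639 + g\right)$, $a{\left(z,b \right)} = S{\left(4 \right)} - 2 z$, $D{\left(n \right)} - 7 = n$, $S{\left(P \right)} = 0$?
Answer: $\frac{1438057610460}{408476099} \approx 3520.5$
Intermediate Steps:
$D{\left(n \right)} = 7 + n$
$a{\left(z,b \right)} = - 2 z$ ($a{\left(z,b \right)} = 0 - 2 z = - 2 z$)
$t{\left(g \right)} = \left(-814 - 2 g\right) \left(-639 + g\right)$
$- \frac{1814259}{2265117} + \frac{t{\left(-1360 \right)}}{D{\left(-1089 \right)}} = - \frac{1814259}{2265117} + \frac{520146 - 2 \left(-1360\right)^{2} + 464 \left(-1360\right)}{7 - 1089} = \left(-1814259\right) \frac{1}{2265117} + \frac{520146 - 3699200 - 631040}{-1082} = - \frac{604753}{755039} + \left(520146 - 3699200 - 631040\right) \left(- \frac{1}{1082}\right) = - \frac{604753}{755039} - - \frac{1905047}{541} = - \frac{604753}{755039} + \frac{1905047}{541} = \frac{1438057610460}{408476099}$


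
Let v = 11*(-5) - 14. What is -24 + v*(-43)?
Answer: 2943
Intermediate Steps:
v = -69 (v = -55 - 14 = -69)
-24 + v*(-43) = -24 - 69*(-43) = -24 + 2967 = 2943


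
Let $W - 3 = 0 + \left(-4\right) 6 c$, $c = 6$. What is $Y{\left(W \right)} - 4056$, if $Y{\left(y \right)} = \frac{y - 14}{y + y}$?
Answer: $- \frac{1143637}{282} \approx -4055.4$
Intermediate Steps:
$W = -141$ ($W = 3 + \left(0 + \left(-4\right) 6 \cdot 6\right) = 3 + \left(0 - 144\right) = 3 - 144 = -141$)
$Y{\left(y \right)} = \frac{-14 + y}{2 y}$
$Y{\left(W \right)} - 4056 = \frac{-14 - 141}{2 \left(-141\right)} - 4056 = \frac{1}{2} \left(- \frac{1}{141}\right) \left(-155\right) - 4056 = \frac{155}{282} - 4056 = - \frac{1143637}{282}$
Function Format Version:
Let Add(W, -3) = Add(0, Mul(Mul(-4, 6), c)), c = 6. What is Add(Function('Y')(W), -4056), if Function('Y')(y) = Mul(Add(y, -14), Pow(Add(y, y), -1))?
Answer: Rational(-1143637, 282) ≈ -4055.4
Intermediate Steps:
W = -141 (W = Add(3, Add(0, Mul(Mul(-4, 6), 6))) = Add(3, Add(0, Mul(-24, 6))) = Add(3, Add(0, -144)) = Add(3, -144) = -141)
Function('Y')(y) = Mul(Rational(1, 2), Pow(y, -1), Add(-14, y)) (Function('Y')(y) = Mul(Add(-14, y), Pow(Mul(2, y), -1)) = Mul(Add(-14, y), Mul(Rational(1, 2), Pow(y, -1))) = Mul(Rational(1, 2), Pow(y, -1), Add(-14, y)))
Add(Function('Y')(W), -4056) = Add(Mul(Rational(1, 2), Pow(-141, -1), Add(-14, -141)), -4056) = Add(Mul(Rational(1, 2), Rational(-1, 141), -155), -4056) = Add(Rational(155, 282), -4056) = Rational(-1143637, 282)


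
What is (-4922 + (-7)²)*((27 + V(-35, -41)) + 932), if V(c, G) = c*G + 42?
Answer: -11870628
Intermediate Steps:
V(c, G) = 42 + G*c (V(c, G) = G*c + 42 = 42 + G*c)
(-4922 + (-7)²)*((27 + V(-35, -41)) + 932) = (-4922 + (-7)²)*((27 + (42 - 41*(-35))) + 932) = (-4922 + 49)*((27 + (42 + 1435)) + 932) = -4873*((27 + 1477) + 932) = -4873*(1504 + 932) = -4873*2436 = -11870628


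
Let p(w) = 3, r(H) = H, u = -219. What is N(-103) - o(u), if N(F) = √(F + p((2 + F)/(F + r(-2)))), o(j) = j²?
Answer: -47961 + 10*I ≈ -47961.0 + 10.0*I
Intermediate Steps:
N(F) = √(3 + F) (N(F) = √(F + 3) = √(3 + F))
N(-103) - o(u) = √(3 - 103) - 1*(-219)² = √(-100) - 1*47961 = 10*I - 47961 = -47961 + 10*I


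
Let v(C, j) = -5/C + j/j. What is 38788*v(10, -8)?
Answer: 19394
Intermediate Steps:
v(C, j) = 1 - 5/C (v(C, j) = -5/C + 1 = 1 - 5/C)
38788*v(10, -8) = 38788*((-5 + 10)/10) = 38788*((⅒)*5) = 38788*(½) = 19394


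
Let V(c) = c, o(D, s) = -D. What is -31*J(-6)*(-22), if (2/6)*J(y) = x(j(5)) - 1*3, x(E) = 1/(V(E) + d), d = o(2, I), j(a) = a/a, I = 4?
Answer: -8184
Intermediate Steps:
j(a) = 1
d = -2 (d = -1*2 = -2)
x(E) = 1/(-2 + E) (x(E) = 1/(E - 2) = 1/(-2 + E))
J(y) = -12 (J(y) = 3*(1/(-2 + 1) - 1*3) = 3*(1/(-1) - 3) = 3*(-1 - 3) = 3*(-4) = -12)
-31*J(-6)*(-22) = -31*(-12)*(-22) = 372*(-22) = -8184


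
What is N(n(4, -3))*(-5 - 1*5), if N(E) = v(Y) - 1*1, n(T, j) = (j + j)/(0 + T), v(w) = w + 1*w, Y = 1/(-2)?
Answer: 20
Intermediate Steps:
Y = -½ ≈ -0.50000
v(w) = 2*w (v(w) = w + w = 2*w)
n(T, j) = 2*j/T (n(T, j) = (2*j)/T = 2*j/T)
N(E) = -2 (N(E) = 2*(-½) - 1*1 = -1 - 1 = -2)
N(n(4, -3))*(-5 - 1*5) = -2*(-5 - 1*5) = -2*(-5 - 5) = -2*(-10) = 20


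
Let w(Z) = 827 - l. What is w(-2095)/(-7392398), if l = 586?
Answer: -241/7392398 ≈ -3.2601e-5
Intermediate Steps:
w(Z) = 241 (w(Z) = 827 - 1*586 = 827 - 586 = 241)
w(-2095)/(-7392398) = 241/(-7392398) = 241*(-1/7392398) = -241/7392398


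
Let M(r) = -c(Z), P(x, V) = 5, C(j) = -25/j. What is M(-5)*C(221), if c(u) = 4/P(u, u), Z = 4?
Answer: 20/221 ≈ 0.090498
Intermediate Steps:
c(u) = ⅘ (c(u) = 4/5 = 4*(⅕) = ⅘)
M(r) = -⅘ (M(r) = -1*⅘ = -⅘)
M(-5)*C(221) = -(-20)/221 = -⅘*(-25/221) = 20/221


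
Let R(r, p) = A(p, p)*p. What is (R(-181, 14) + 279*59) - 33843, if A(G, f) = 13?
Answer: -17200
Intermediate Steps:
R(r, p) = 13*p
(R(-181, 14) + 279*59) - 33843 = (13*14 + 279*59) - 33843 = (182 + 16461) - 33843 = 16643 - 33843 = -17200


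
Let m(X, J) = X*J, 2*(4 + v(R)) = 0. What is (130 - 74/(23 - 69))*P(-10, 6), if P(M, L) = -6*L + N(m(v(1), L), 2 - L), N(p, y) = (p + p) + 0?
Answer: -254268/23 ≈ -11055.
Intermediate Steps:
v(R) = -4 (v(R) = -4 + (1/2)*0 = -4 + 0 = -4)
m(X, J) = J*X
N(p, y) = 2*p (N(p, y) = 2*p + 0 = 2*p)
P(M, L) = -14*L (P(M, L) = -6*L + 2*(L*(-4)) = -6*L + 2*(-4*L) = -6*L - 8*L = -14*L)
(130 - 74/(23 - 69))*P(-10, 6) = (130 - 74/(23 - 69))*(-14*6) = (130 - 74/(-46))*(-84) = (130 - 74*(-1/46))*(-84) = (130 + 37/23)*(-84) = (3027/23)*(-84) = -254268/23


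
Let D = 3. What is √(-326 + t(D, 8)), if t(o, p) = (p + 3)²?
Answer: I*√205 ≈ 14.318*I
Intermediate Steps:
t(o, p) = (3 + p)²
√(-326 + t(D, 8)) = √(-326 + (3 + 8)²) = √(-326 + 11²) = √(-326 + 121) = √(-205) = I*√205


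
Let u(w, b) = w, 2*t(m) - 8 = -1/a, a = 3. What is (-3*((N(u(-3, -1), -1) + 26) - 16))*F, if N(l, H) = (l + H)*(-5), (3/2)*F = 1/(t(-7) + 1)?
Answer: -360/29 ≈ -12.414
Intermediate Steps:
t(m) = 23/6 (t(m) = 4 + (-1/3)/2 = 4 + (-1*1/3)/2 = 4 + (1/2)*(-1/3) = 4 - 1/6 = 23/6)
F = 4/29 (F = 2/(3*(23/6 + 1)) = 2/(3*(29/6)) = (2/3)*(6/29) = 4/29 ≈ 0.13793)
N(l, H) = -5*H - 5*l (N(l, H) = (H + l)*(-5) = -5*H - 5*l)
(-3*((N(u(-3, -1), -1) + 26) - 16))*F = -3*(((-5*(-1) - 5*(-3)) + 26) - 16)*(4/29) = -3*(((5 + 15) + 26) - 16)*(4/29) = -3*((20 + 26) - 16)*(4/29) = -3*(46 - 16)*(4/29) = -3*30*(4/29) = -90*4/29 = -360/29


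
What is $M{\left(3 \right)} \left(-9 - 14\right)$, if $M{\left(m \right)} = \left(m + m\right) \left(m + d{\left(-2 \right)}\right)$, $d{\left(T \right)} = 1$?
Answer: $-552$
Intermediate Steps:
$M{\left(m \right)} = 2 m \left(1 + m\right)$ ($M{\left(m \right)} = \left(m + m\right) \left(m + 1\right) = 2 m \left(1 + m\right)$)
$M{\left(3 \right)} \left(-9 - 14\right) = 2 \cdot 3 \left(1 + 3\right) \left(-9 - 14\right) = 2 \cdot 3 \cdot 4 \left(-23\right) = 24 \left(-23\right) = -552$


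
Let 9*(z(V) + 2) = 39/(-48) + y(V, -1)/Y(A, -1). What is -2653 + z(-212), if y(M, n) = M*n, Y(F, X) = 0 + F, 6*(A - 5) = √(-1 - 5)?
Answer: (-382333*√6 + 11449638*I)/(144*(√6 - 30*I)) ≈ -2650.4 - 0.38211*I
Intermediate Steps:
A = 5 + I*√6/6 (A = 5 + √(-1 - 5)/6 = 5 + √(-6)/6 = 5 + (I*√6)/6 = 5 + I*√6/6 ≈ 5.0 + 0.40825*I)
Y(F, X) = F
z(V) = -301/144 - V/(9*(5 + I*√6/6)) (z(V) = -2 + (39/(-48) + (V*(-1))/(5 + I*√6/6))/9 = -2 + (39*(-1/48) + (-V)/(5 + I*√6/6))/9 = -2 + (-13/16 - V/(5 + I*√6/6))/9 = -2 + (-13/144 - V/(9*(5 + I*√6/6))) = -301/144 - V/(9*(5 + I*√6/6)))
-2653 + z(-212) = -2653 + (-301/144 - 10/453*(-212) + (1/1359)*I*(-212)*√6) = -2653 + (-301/144 + 2120/453 - 212*I*√6/1359) = -2653 + (56309/21744 - 212*I*√6/1359) = -57630523/21744 - 212*I*√6/1359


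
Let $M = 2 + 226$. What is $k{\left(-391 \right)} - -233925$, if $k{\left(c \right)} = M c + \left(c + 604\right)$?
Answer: $144990$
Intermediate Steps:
$M = 228$
$k{\left(c \right)} = 604 + 229 c$ ($k{\left(c \right)} = 228 c + \left(c + 604\right) = 228 c + \left(604 + c\right) = 604 + 229 c$)
$k{\left(-391 \right)} - -233925 = \left(604 + 229 \left(-391\right)\right) - -233925 = \left(604 - 89539\right) + 233925 = -88935 + 233925 = 144990$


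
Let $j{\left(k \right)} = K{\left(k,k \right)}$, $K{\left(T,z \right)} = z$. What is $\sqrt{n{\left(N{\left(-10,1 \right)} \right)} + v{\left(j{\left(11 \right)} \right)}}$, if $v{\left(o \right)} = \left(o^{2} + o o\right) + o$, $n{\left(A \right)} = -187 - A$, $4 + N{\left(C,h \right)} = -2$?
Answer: $6 \sqrt{2} \approx 8.4853$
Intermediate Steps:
$N{\left(C,h \right)} = -6$ ($N{\left(C,h \right)} = -4 - 2 = -6$)
$j{\left(k \right)} = k$
$v{\left(o \right)} = o + 2 o^{2}$ ($v{\left(o \right)} = \left(o^{2} + o^{2}\right) + o = 2 o^{2} + o = o + 2 o^{2}$)
$\sqrt{n{\left(N{\left(-10,1 \right)} \right)} + v{\left(j{\left(11 \right)} \right)}} = \sqrt{\left(-187 - -6\right) + 11 \left(1 + 2 \cdot 11\right)} = \sqrt{\left(-187 + 6\right) + 11 \left(1 + 22\right)} = \sqrt{-181 + 11 \cdot 23} = \sqrt{-181 + 253} = \sqrt{72} = 6 \sqrt{2}$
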